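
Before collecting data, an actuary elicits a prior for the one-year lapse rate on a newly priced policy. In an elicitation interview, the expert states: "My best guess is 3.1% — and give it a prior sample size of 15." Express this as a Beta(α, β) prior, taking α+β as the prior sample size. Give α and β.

Under the effective-sample-size interpretation, Beta(α, β) has prior mean α/(α+β) and prior sample size α+β.
So α+β = 15 and α/(α+β) = 0.031, giving α = 0.031·15 = 0.465 and β = 15 − 0.465 = 14.535.

α = 0.465, β = 14.535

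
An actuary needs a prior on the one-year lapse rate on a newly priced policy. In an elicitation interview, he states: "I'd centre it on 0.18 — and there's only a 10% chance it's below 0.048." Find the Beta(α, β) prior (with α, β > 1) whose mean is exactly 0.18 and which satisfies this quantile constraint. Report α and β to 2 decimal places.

α ≈ 1.76, β ≈ 8.03

With mean 0.18 fixed, write α = 0.18s, β = 0.82s where s = α+β.
Need P(θ < 0.048) = 0.1 under Beta(0.18s, 0.82s). Normal approximation: (q−m)/√(m(1−m)/s) ≈ z_{0.1} = -1.28, so s ≈ 0.18·0.82·(-1.28)²/(0.048−0.18)² = 13.9.
At s = 13.9: P(θ<0.048) ≈ 0.054. Adjusting to match 0.1 gives s ≈ 9.80.
So α = 0.18·9.80 ≈ 1.76, β = 0.82·9.80 ≈ 8.03.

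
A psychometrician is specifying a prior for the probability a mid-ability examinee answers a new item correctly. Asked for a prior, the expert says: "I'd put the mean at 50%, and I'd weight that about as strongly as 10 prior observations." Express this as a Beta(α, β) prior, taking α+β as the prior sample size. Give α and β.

Under the effective-sample-size interpretation, Beta(α, β) has prior mean α/(α+β) and prior sample size α+β.
So α+β = 10 and α/(α+β) = 0.5, giving α = 0.5·10 = 5 and β = 10 − 5 = 5.

α = 5, β = 5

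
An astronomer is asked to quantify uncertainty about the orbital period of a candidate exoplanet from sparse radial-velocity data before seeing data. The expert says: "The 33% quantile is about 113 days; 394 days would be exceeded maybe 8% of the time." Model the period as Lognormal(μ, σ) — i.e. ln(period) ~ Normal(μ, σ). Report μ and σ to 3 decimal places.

If T ~ Lognormal(μ,σ) then ln T ~ Normal(μ,σ), so the p-quantile of ln T is μ + z_p·σ.
ln(113) = 4.727 and ln(394) = 5.976; z_{0.33} = -0.4399, z_{0.92} = 1.405.
σ = (5.976 − 4.727)/(1.405 − (-0.4399)) = 0.677.
μ = 4.727 − (-0.4399)·0.677 = 5.025.

μ ≈ 5.025, σ ≈ 0.677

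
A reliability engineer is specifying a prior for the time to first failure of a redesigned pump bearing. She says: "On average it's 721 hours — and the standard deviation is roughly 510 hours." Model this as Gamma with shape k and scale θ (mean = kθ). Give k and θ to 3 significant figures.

k ≈ 2, θ ≈ 361

For Gamma(k, scale θ): mean = kθ, variance = kθ², so CV = 1/√k.
CV = SD/mean = 510/721 = 0.7074, hence k = 1/CV² = 2.
Then θ = mean/k = 721/2 = 361.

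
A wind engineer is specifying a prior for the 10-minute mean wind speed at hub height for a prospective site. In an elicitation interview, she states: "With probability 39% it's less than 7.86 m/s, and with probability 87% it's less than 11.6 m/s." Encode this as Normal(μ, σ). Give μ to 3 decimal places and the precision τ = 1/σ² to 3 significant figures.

μ = 8.603, τ = 0.141

The p-quantile of Normal(μ,σ) is μ + z_p·σ, with z_{0.39} = -0.2793 and z_{0.87} = 1.126.
Eliminate σ: μ = (z₂·x₁ − z₁·x₂)/(z₂ − z₁) = (1.126·7.86 − (-0.2793)·11.6)/1.406 = 8.603.
Then σ = (x₂ − x₁)/(z₂ − z₁) = (11.6 − 7.86)/1.406 = 2.661.
Precision τ = 1/σ² = 1/2.661² = 0.141.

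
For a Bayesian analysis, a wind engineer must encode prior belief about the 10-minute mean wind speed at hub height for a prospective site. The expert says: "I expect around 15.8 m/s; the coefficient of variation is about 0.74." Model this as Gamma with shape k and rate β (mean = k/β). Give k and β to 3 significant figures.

k ≈ 1.83, β ≈ 0.116

For Gamma(k, rate β): mean = k/β, variance = k/β², so CV = 1/√k.
CV = 0.74, hence k = 1/CV² = 1.83.
Then β = k/mean = 1.83/15.8 = 0.116.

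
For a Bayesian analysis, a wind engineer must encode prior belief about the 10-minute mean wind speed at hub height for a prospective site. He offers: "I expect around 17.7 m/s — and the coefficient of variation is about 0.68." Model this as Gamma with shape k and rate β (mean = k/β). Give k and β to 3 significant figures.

k ≈ 2.16, β ≈ 0.122

For Gamma(k, rate β): mean = k/β, variance = k/β², so CV = 1/√k.
CV = 0.68, hence k = 1/CV² = 2.16.
Then β = k/mean = 2.16/17.7 = 0.122.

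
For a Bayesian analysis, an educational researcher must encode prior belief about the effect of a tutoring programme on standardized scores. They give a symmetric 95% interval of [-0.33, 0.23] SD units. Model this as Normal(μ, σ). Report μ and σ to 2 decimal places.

A symmetric 95% interval runs μ ± z·σ with z = 1.96.
Half-width = 0.28, so σ = 0.28/1.96 = 0.14.
μ is the interval midpoint, -0.05.

μ = -0.05, σ = 0.14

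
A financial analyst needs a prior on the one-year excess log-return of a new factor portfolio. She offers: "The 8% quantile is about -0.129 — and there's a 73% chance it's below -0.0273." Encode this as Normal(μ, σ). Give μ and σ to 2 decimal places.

μ = -0.06, σ = 0.05

For Normal(μ,σ), the p-quantile is μ + z_p·σ. Here z_{0.08} = -1.405, z_{0.73} = 0.6128.
So -0.129 = μ − 1.405σ and -0.0273 = μ + 0.6128σ.
Subtracting: σ = (-0.0273 − -0.129)/(0.6128 − (-1.405)) = 0.05.
Then μ = -0.129 − (-1.405)·0.05 = -0.06.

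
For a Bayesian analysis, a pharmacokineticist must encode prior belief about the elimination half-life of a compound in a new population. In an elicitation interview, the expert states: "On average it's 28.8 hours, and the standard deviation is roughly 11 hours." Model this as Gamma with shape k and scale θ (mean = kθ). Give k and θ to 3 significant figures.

k ≈ 6.85, θ ≈ 4.2

For Gamma(k, scale θ): mean = kθ, variance = kθ², so CV = 1/√k.
CV = SD/mean = 11/28.8 = 0.3819, hence k = 1/CV² = 6.85.
Then θ = mean/k = 28.8/6.85 = 4.2.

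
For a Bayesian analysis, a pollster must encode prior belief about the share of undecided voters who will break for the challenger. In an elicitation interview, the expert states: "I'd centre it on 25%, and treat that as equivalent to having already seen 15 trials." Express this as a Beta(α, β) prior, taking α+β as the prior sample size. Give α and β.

Under the effective-sample-size interpretation, Beta(α, β) has prior mean α/(α+β) and prior sample size α+β.
So α+β = 15 and α/(α+β) = 0.25, giving α = 0.25·15 = 3.75 and β = 15 − 3.75 = 11.25.

α = 3.75, β = 11.25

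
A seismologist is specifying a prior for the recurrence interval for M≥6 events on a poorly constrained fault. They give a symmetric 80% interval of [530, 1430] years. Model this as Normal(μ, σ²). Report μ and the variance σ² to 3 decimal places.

A symmetric 80% interval runs μ ± z·σ with z = 1.282.
Half-width = 450, so σ = 450/1.282 = 351.1369 and σ² = 123297.098.
μ is the interval midpoint, 980.000.

μ = 980.000, σ² = 123297.098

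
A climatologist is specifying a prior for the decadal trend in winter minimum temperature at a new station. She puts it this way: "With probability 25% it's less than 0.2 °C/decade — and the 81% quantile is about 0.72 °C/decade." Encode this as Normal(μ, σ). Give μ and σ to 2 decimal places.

μ = 0.43, σ = 0.33

For Normal(μ,σ), the p-quantile is μ + z_p·σ. Here z_{0.25} = -0.6745, z_{0.81} = 0.8779.
So 0.2 = μ − 0.6745σ and 0.72 = μ + 0.8779σ.
Subtracting: σ = (0.72 − 0.2)/(0.8779 − (-0.6745)) = 0.33.
Then μ = 0.2 − (-0.6745)·0.33 = 0.43.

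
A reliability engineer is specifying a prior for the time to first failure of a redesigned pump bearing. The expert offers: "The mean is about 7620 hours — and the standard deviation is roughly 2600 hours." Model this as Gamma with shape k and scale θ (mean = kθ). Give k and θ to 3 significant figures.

For Gamma(k, scale θ): mean = kθ, variance = kθ², so CV = 1/√k.
CV = SD/mean = 2600/7620 = 0.3412, hence k = 1/CV² = 8.59.
Then θ = mean/k = 7620/8.59 = 887.

k ≈ 8.59, θ ≈ 887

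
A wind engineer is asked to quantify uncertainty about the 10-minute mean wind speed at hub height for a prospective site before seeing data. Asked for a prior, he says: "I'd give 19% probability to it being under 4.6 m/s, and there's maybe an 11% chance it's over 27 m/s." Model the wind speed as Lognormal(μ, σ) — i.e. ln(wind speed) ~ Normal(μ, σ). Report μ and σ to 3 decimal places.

If T ~ Lognormal(μ,σ) then ln T ~ Normal(μ,σ), so the p-quantile of ln T is μ + z_p·σ.
ln(4.6) = 1.526 and ln(27) = 3.296; z_{0.19} = -0.8779, z_{0.89} = 1.227.
σ = (3.296 − 1.526)/(1.227 − (-0.8779)) = 0.841.
μ = 1.526 − (-0.8779)·0.841 = 2.264.

μ ≈ 2.264, σ ≈ 0.841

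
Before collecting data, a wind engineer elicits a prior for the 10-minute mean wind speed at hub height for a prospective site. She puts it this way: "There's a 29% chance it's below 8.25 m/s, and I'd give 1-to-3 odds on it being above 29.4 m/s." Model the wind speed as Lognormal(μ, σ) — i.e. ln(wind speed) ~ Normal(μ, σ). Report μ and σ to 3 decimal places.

μ ≈ 2.683, σ ≈ 1.035

If T ~ Lognormal(μ,σ) then ln T ~ Normal(μ,σ), so the p-quantile of ln T is μ + z_p·σ.
ln(8.25) = 2.11 and ln(29.4) = 3.381; z_{0.29} = -0.5534, z_{0.75} = 0.6745.
σ = (3.381 − 2.11)/(0.6745 − (-0.5534)) = 1.035.
μ = 2.11 − (-0.5534)·1.035 = 2.683.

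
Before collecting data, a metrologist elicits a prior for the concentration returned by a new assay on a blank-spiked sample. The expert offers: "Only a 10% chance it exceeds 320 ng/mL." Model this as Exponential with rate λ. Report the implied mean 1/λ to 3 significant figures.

mean ≈ 139 ng/mL

P(T > 320.0) = e^(−λ·320.0) = 0.1, so λ = −ln(0.1)/320.0 = 0.0072.
Mean = 1/λ = 139 ng/mL.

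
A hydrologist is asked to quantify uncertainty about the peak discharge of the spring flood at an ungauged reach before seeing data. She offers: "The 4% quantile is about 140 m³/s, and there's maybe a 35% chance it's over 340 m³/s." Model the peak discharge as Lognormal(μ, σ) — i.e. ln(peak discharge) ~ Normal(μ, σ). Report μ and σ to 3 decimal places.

μ ≈ 5.669, σ ≈ 0.415

If T ~ Lognormal(μ,σ) then ln T ~ Normal(μ,σ), so the p-quantile of ln T is μ + z_p·σ.
ln(140) = 4.942 and ln(340) = 5.829; z_{0.04} = -1.751, z_{0.65} = 0.3853.
σ = (5.829 − 4.942)/(0.3853 − (-1.751)) = 0.415.
μ = 4.942 − (-1.751)·0.415 = 5.669.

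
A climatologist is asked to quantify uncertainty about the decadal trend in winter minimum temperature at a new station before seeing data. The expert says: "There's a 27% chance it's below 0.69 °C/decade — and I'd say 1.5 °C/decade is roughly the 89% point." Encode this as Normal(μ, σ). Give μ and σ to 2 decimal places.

μ = 0.96, σ = 0.44

For Normal(μ,σ), the p-quantile is μ + z_p·σ. Here z_{0.27} = -0.6128, z_{0.89} = 1.227.
So 0.69 = μ − 0.6128σ and 1.5 = μ + 1.227σ.
Subtracting: σ = (1.5 − 0.69)/(1.227 − (-0.6128)) = 0.44.
Then μ = 0.69 − (-0.6128)·0.44 = 0.96.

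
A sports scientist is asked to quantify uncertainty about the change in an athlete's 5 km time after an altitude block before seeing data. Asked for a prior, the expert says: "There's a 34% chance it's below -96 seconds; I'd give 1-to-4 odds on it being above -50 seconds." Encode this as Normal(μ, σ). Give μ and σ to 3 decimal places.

For Normal(μ,σ), the p-quantile is μ + z_p·σ. Here z_{0.34} = -0.4125, z_{0.8} = 0.8416.
So -96 = μ − 0.4125σ and -50 = μ + 0.8416σ.
Subtracting: σ = (-50 − -96)/(0.8416 − (-0.4125)) = 36.680.
Then μ = -96 − (-0.4125)·36.680 = -80.871.

μ = -80.871, σ = 36.680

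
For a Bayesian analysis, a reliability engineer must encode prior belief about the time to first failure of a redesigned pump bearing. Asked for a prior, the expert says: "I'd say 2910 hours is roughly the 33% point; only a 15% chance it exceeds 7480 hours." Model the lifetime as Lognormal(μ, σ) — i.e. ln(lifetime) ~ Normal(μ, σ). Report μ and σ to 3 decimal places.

μ ≈ 8.257, σ ≈ 0.639

If T ~ Lognormal(μ,σ) then ln T ~ Normal(μ,σ), so the p-quantile of ln T is μ + z_p·σ.
ln(2910) = 7.976 and ln(7480) = 8.92; z_{0.33} = -0.4399, z_{0.85} = 1.036.
σ = (8.92 − 7.976)/(1.036 − (-0.4399)) = 0.639.
μ = 7.976 − (-0.4399)·0.639 = 8.257.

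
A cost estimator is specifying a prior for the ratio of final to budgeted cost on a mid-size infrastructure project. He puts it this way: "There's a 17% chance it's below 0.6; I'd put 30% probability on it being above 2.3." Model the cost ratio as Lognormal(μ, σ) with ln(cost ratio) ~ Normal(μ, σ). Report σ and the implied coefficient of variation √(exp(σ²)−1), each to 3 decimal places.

σ ≈ 0.909, CV ≈ 1.133

If T ~ Lognormal(μ,σ) then ln T ~ Normal(μ,σ), so the p-quantile of ln T is μ + z_p·σ.
ln(0.6) = -0.5108 and ln(2.3) = 0.8329; z_{0.17} = -0.9542, z_{0.7} = 0.5244.
σ = (0.8329 − -0.5108)/(0.5244 − (-0.9542)) = 0.909.
μ = -0.5108 − (-0.9542)·0.909 = 0.356.
CV = √(exp(σ²)−1) = √(exp(0.8259)−1) = 1.133.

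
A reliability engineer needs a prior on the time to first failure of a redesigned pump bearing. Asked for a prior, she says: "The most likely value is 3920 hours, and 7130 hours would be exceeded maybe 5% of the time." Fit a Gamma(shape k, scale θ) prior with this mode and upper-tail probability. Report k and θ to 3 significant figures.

k ≈ 8.78, θ ≈ 504

Gamma(k,θ) with k>1 has mode (k−1)θ, so θ = 3920/(k−1).
Need P(X < 7130) = 0.95 with θ tied to k this way. Start at k = 2, θ = 3920: P(X<7130) ≈ 0.543.
Too low — raise k to concentrate. Iterating converges to k ≈ 8.78.
Then θ = 3920/(8.78−1) ≈ 504.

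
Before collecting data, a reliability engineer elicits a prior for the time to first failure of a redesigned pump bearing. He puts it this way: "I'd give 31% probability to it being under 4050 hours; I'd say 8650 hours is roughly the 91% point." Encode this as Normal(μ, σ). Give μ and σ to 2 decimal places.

The p-quantile of Normal(μ,σ) is μ + z_p·σ, with z_{0.31} = -0.4959 and z_{0.91} = 1.341.
Eliminate σ: μ = (z₂·x₁ − z₁·x₂)/(z₂ − z₁) = (1.341·4050 − (-0.4959)·8650)/1.837 = 5291.92.
Then σ = (x₂ − x₁)/(z₂ − z₁) = (8650 − 4050)/1.837 = 2504.62.

μ = 5291.92, σ = 2504.62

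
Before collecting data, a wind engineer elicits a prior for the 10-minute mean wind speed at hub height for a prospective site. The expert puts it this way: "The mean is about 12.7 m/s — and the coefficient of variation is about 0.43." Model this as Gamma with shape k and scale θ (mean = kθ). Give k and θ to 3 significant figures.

For Gamma(k, scale θ): mean = kθ, variance = kθ², so CV = 1/√k.
CV = 0.43, hence k = 1/CV² = 5.41.
Then θ = mean/k = 12.7/5.41 = 2.35.

k ≈ 5.41, θ ≈ 2.35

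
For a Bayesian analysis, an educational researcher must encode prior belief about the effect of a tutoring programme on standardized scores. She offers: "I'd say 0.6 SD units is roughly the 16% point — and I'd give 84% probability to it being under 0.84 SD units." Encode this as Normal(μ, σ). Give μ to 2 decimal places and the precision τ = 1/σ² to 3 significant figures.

μ = 0.72, τ = 68.7

For Normal(μ,σ), the p-quantile is μ + z_p·σ. Here z_{0.16} = -0.9945, z_{0.84} = 0.9945.
So 0.6 = μ − 0.9945σ and 0.84 = μ + 0.9945σ.
Subtracting: σ = (0.84 − 0.6)/(0.9945 − (-0.9945)) = 0.12.
Then μ = 0.6 − (-0.9945)·0.12 = 0.72.
Precision τ = 1/σ² = 1/0.1207² = 68.7.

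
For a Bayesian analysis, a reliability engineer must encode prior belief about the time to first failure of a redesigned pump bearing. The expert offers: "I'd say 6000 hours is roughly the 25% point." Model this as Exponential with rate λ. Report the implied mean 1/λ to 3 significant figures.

mean ≈ 20900 hours

P(T < 6000.0) = 1 − e^(−λ·6000.0) = 0.25, so λ = −ln(1−0.25)/6000.0 = −ln(0.75)/6000.0 = 4.79e-05.
Mean = 1/λ = 20900 hours.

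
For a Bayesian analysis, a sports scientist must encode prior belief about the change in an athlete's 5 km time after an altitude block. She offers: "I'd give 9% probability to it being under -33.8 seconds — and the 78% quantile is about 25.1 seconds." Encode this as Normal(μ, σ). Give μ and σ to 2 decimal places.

The p-quantile of Normal(μ,σ) is μ + z_p·σ, with z_{0.09} = -1.341 and z_{0.78} = 0.7722.
Eliminate σ: μ = (z₂·x₁ − z₁·x₂)/(z₂ − z₁) = (0.7722·-33.8 − (-1.341)·25.1)/2.113 = 3.57.
Then σ = (x₂ − x₁)/(z₂ − z₁) = (25.1 − -33.8)/2.113 = 27.88.

μ = 3.57, σ = 27.88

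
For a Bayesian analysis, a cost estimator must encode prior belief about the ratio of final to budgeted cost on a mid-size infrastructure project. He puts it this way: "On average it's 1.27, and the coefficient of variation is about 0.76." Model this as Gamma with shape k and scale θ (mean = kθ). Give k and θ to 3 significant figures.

k ≈ 1.73, θ ≈ 0.734

For Gamma(k, scale θ): mean = kθ, variance = kθ², so CV = 1/√k.
CV = 0.76, hence k = 1/CV² = 1.73.
Then θ = mean/k = 1.27/1.73 = 0.734.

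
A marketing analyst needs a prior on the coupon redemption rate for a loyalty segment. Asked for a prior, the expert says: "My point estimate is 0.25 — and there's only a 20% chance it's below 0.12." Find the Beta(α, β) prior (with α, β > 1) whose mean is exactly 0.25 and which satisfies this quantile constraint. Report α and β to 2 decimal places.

With mean 0.25 fixed, write α = 0.25s, β = 0.75s where s = α+β.
Need P(θ < 0.12) = 0.2 under Beta(0.25s, 0.75s). Normal approximation: (q−m)/√(m(1−m)/s) ≈ z_{0.2} = -0.842, so s ≈ 0.25·0.75·(-0.842)²/(0.12−0.25)² = 7.9.
At s = 7.9: P(θ<0.12) ≈ 0.204. Adjusting to match 0.2 gives s ≈ 8.06.
So α = 0.25·8.06 ≈ 2.01, β = 0.75·8.06 ≈ 6.04.

α ≈ 2.01, β ≈ 6.04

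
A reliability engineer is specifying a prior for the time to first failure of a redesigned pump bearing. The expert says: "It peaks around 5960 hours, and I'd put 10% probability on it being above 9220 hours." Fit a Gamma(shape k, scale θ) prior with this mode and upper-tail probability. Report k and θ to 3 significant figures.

Gamma(k,θ) with k>1 has mode (k−1)θ, so θ = 5960/(k−1).
Need P(X < 9220) = 0.9 with θ tied to k this way. Start at k = 2, θ = 5960: P(X<9220) ≈ 0.458.
Too low — raise k to concentrate. Iterating converges to k ≈ 10.8.
Then θ = 5960/(10.8−1) ≈ 607.

k ≈ 10.8, θ ≈ 607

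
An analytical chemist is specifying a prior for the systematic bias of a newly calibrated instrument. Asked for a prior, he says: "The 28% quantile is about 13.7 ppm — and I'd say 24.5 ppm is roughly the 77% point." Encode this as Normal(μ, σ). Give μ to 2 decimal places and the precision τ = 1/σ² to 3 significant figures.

μ = 18.46, τ = 0.015

For Normal(μ,σ), the p-quantile is μ + z_p·σ. Here z_{0.28} = -0.5828, z_{0.77} = 0.7388.
So 13.7 = μ − 0.5828σ and 24.5 = μ + 0.7388σ.
Subtracting: σ = (24.5 − 13.7)/(0.7388 − (-0.5828)) = 8.17.
Then μ = 13.7 − (-0.5828)·8.17 = 18.46.
Precision τ = 1/σ² = 1/8.171² = 0.015.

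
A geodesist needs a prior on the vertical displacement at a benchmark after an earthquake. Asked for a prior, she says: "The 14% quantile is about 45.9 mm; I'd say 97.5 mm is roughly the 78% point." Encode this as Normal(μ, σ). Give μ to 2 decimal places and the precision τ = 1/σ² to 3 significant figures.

μ = 75.99, τ = 0.00129

The p-quantile of Normal(μ,σ) is μ + z_p·σ, with z_{0.14} = -1.08 and z_{0.78} = 0.7722.
Eliminate σ: μ = (z₂·x₁ − z₁·x₂)/(z₂ − z₁) = (0.7722·45.9 − (-1.08)·97.5)/1.853 = 75.99.
Then σ = (x₂ − x₁)/(z₂ − z₁) = (97.5 − 45.9)/1.853 = 27.85.
Precision τ = 1/σ² = 1/27.85² = 0.00129.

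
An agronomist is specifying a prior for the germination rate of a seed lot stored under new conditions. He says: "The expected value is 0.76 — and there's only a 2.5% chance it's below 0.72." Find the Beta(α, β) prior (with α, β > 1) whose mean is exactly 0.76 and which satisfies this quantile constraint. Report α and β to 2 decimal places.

α ≈ 350.08, β ≈ 110.55

With mean 0.76 fixed, write α = 0.76s, β = 0.24s where s = α+β.
Need P(θ < 0.72) = 0.025 under Beta(0.76s, 0.24s). Normal approximation: (q−m)/√(m(1−m)/s) ≈ z_{0.025} = -1.96, so s ≈ 0.76·0.24·(-1.96)²/(0.72−0.76)² = 437.9.
At s = 437.9: P(θ<0.72) ≈ 0.028. Adjusting to match 0.025 gives s ≈ 460.63.
So α = 0.76·460.63 ≈ 350.08, β = 0.24·460.63 ≈ 110.55.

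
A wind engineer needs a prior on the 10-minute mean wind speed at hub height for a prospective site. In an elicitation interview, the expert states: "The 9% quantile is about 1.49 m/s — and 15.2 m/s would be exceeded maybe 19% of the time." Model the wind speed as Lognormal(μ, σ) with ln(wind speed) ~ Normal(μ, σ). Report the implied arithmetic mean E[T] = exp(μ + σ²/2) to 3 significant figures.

E[T] ≈ 10.5 m/s

If T ~ Lognormal(μ,σ) then ln T ~ Normal(μ,σ), so the p-quantile of ln T is μ + z_p·σ.
ln(1.49) = 0.3988 and ln(15.2) = 2.721; z_{0.09} = -1.341, z_{0.81} = 0.8779.
σ = (2.721 − 0.3988)/(0.8779 − (-1.341)) = 1.047.
μ = 0.3988 − (-1.341)·1.047 = 1.802.
E[T] = exp(μ + σ²/2) = exp(1.802 + 0.5479) = 10.5 m/s.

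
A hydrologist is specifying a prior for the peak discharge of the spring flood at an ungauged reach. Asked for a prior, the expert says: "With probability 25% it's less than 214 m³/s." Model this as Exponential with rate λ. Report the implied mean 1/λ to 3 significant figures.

P(T < 214.0) = 1 − e^(−λ·214.0) = 0.25, so λ = −ln(1−0.25)/214.0 = −ln(0.75)/214.0 = 0.00134.
Mean = 1/λ = 744 m³/s.

mean ≈ 744 m³/s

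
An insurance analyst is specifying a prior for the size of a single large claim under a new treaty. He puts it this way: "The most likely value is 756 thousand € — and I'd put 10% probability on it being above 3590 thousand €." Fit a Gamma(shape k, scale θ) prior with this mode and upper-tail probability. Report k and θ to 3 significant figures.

Gamma(k,θ) with k>1 has mode (k−1)θ, so θ = 756/(k−1).
Need P(X < 3590) = 0.9 with θ tied to k this way. Start at k = 2, θ = 756: P(X<3590) ≈ 0.950.
Too high — lower k to spread out. Iterating converges to k ≈ 1.73.
Then θ = 756/(1.73−1) ≈ 1030.

k ≈ 1.73, θ ≈ 1030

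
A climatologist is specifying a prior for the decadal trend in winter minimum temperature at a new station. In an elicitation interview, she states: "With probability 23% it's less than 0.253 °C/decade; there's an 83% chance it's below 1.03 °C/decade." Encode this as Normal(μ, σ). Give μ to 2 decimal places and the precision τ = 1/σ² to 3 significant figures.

μ = 0.59, τ = 4.75

The p-quantile of Normal(μ,σ) is μ + z_p·σ, with z_{0.23} = -0.7388 and z_{0.83} = 0.9542.
Eliminate σ: μ = (z₂·x₁ − z₁·x₂)/(z₂ − z₁) = (0.9542·0.253 − (-0.7388)·1.03)/1.693 = 0.59.
Then σ = (x₂ − x₁)/(z₂ − z₁) = (1.03 − 0.253)/1.693 = 0.46.
Precision τ = 1/σ² = 1/0.4589² = 4.75.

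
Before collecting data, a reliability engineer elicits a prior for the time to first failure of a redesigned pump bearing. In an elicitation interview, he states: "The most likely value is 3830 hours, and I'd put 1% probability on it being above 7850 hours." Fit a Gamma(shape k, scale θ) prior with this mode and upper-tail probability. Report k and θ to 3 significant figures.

k ≈ 10.5, θ ≈ 403

Gamma(k,θ) with k>1 has mode (k−1)θ, so θ = 3830/(k−1).
Need P(X < 7850) = 0.99 with θ tied to k this way. Start at k = 2, θ = 3830: P(X<7850) ≈ 0.607.
Too low — raise k to concentrate. Iterating converges to k ≈ 10.5.
Then θ = 3830/(10.5−1) ≈ 403.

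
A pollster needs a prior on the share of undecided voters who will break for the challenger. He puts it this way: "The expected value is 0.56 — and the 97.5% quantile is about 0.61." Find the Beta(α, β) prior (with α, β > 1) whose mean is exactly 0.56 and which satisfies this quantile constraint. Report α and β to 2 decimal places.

α ≈ 208.66, β ≈ 163.94

With mean 0.56 fixed, write α = 0.56s, β = 0.44s where s = α+β.
Need P(θ < 0.61) = 0.975 under Beta(0.56s, 0.44s). Normal approximation: (q−m)/√(m(1−m)/s) ≈ z_{0.975} = 1.96, so s ≈ 0.56·0.44·(1.96)²/(0.61−0.56)² = 378.6.
At s = 378.6: P(θ<0.61) ≈ 0.976. Adjusting to match 0.975 gives s ≈ 372.60.
So α = 0.56·372.60 ≈ 208.66, β = 0.44·372.60 ≈ 163.94.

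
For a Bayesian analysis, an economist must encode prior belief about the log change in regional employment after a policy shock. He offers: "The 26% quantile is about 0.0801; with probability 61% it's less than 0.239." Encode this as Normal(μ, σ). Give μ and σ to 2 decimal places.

For Normal(μ,σ), the p-quantile is μ + z_p·σ. Here z_{0.26} = -0.6433, z_{0.61} = 0.2793.
So 0.0801 = μ − 0.6433σ and 0.239 = μ + 0.2793σ.
Subtracting: σ = (0.239 − 0.0801)/(0.2793 − (-0.6433)) = 0.17.
Then μ = 0.0801 − (-0.6433)·0.17 = 0.19.

μ = 0.19, σ = 0.17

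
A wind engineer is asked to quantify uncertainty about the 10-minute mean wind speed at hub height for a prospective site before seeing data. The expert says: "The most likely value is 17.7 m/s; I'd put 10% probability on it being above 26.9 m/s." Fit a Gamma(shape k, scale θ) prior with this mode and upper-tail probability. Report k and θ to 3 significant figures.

k ≈ 11.6, θ ≈ 1.66

Gamma(k,θ) with k>1 has mode (k−1)θ, so θ = 17.7/(k−1).
Need P(X < 26.9) = 0.9 with θ tied to k this way. Start at k = 2, θ = 17.7: P(X<26.9) ≈ 0.449.
Too low — raise k to concentrate. Iterating converges to k ≈ 11.6.
Then θ = 17.7/(11.6−1) ≈ 1.66.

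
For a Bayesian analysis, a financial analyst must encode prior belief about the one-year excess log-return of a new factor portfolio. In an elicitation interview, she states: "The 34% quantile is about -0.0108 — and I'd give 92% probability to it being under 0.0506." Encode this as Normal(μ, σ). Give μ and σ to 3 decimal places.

For Normal(μ,σ), the p-quantile is μ + z_p·σ. Here z_{0.34} = -0.4125, z_{0.92} = 1.405.
So -0.0108 = μ − 0.4125σ and 0.0506 = μ + 1.405σ.
Subtracting: σ = (0.0506 − -0.0108)/(1.405 − (-0.4125)) = 0.034.
Then μ = -0.0108 − (-0.4125)·0.034 = 0.003.

μ = 0.003, σ = 0.034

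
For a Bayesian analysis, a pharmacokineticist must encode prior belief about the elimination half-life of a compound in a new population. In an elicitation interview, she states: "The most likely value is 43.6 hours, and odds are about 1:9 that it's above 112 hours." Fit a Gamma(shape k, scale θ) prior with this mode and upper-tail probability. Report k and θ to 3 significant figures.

k ≈ 3.16, θ ≈ 20.2

Gamma(k,θ) with k>1 has mode (k−1)θ, so θ = 43.6/(k−1).
Need P(X < 112) = 0.9 with θ tied to k this way. Start at k = 2, θ = 43.6: P(X<112) ≈ 0.727.
Too low — raise k to concentrate. Iterating converges to k ≈ 3.16.
Then θ = 43.6/(3.16−1) ≈ 20.2.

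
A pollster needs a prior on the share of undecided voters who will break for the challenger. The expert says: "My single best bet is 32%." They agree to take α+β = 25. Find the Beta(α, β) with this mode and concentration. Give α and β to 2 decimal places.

α = 8.36, β = 16.64

For α,β > 1 the Beta mode is (α−1)/(α+β−2). With α+β = 25, the mode is (α−1)/23.
Set (α−1)/23 = 0.32 → α = 1 + 0.32·23 = 8.36.
β = 25 − α = 16.64.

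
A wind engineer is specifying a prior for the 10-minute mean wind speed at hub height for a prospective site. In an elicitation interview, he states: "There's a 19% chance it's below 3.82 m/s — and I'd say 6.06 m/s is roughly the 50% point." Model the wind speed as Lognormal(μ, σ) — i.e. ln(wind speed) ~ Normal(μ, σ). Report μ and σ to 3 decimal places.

μ ≈ 1.802, σ ≈ 0.526

If T ~ Lognormal(μ,σ) then ln T ~ Normal(μ,σ), so the p-quantile of ln T is μ + z_p·σ.
ln(3.82) = 1.34 and ln(6.06) = 1.802; z_{0.19} = -0.8779, z_{0.5} = 0.
σ = (1.802 − 1.34)/(0 − (-0.8779)) = 0.526.
μ = 1.34 − (-0.8779)·0.526 = 1.802.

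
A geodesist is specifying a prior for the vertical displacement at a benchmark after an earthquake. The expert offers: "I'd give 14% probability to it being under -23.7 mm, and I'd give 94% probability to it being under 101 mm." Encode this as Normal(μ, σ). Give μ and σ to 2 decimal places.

The p-quantile of Normal(μ,σ) is μ + z_p·σ, with z_{0.14} = -1.08 and z_{0.94} = 1.555.
Eliminate σ: μ = (z₂·x₁ − z₁·x₂)/(z₂ − z₁) = (1.555·-23.7 − (-1.08)·101)/2.635 = 27.42.
Then σ = (x₂ − x₁)/(z₂ − z₁) = (101 − -23.7)/2.635 = 47.32.

μ = 27.42, σ = 47.32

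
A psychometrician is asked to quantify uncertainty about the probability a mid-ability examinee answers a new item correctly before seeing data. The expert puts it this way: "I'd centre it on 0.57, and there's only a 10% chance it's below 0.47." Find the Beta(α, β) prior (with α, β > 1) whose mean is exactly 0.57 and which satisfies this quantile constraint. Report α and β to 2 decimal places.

With mean 0.57 fixed, write α = 0.57s, β = 0.43s where s = α+β.
Need P(θ < 0.47) = 0.1 under Beta(0.57s, 0.43s). Normal approximation: (q−m)/√(m(1−m)/s) ≈ z_{0.1} = -1.28, so s ≈ 0.57·0.43·(-1.28)²/(0.47−0.57)² = 40.3.
At s = 40.3: P(θ<0.47) ≈ 0.101. Adjusting to match 0.1 gives s ≈ 40.52.
So α = 0.57·40.52 ≈ 23.10, β = 0.43·40.52 ≈ 17.42.

α ≈ 23.10, β ≈ 17.42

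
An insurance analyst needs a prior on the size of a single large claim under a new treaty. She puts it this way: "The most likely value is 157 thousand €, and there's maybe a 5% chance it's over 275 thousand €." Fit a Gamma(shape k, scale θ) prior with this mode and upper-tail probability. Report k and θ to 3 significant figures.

Gamma(k,θ) with k>1 has mode (k−1)θ, so θ = 157/(k−1).
Need P(X < 275) = 0.95 with θ tied to k this way. Start at k = 2, θ = 157: P(X<275) ≈ 0.523.
Too low — raise k to concentrate. Iterating converges to k ≈ 9.88.
Then θ = 157/(9.88−1) ≈ 17.7.

k ≈ 9.88, θ ≈ 17.7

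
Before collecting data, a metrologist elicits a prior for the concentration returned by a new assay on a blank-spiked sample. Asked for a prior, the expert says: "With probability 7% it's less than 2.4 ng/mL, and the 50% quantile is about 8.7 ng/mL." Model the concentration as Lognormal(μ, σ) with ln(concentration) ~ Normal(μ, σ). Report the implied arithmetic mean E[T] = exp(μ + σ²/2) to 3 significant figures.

If T ~ Lognormal(μ,σ) then ln T ~ Normal(μ,σ), so the p-quantile of ln T is μ + z_p·σ.
ln(2.4) = 0.8755 and ln(8.7) = 2.163; z_{0.07} = -1.476, z_{0.5} = 0.
σ = (2.163 − 0.8755)/(0 − (-1.476)) = 0.873.
μ = 0.8755 − (-1.476)·0.873 = 2.163.
E[T] = exp(μ + σ²/2) = exp(2.163 + 0.3808) = 12.7 ng/mL.

E[T] ≈ 12.7 ng/mL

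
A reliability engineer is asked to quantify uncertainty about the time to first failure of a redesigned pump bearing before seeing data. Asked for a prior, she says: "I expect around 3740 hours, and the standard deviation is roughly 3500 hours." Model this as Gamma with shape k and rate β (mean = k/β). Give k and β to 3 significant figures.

k ≈ 1.14, β ≈ 0.000305

For Gamma(k, rate β): mean = k/β, variance = k/β², so CV = 1/√k.
CV = SD/mean = 3500/3740 = 0.9358, hence k = 1/CV² = 1.14.
Then β = k/mean = 1.14/3740 = 0.000305.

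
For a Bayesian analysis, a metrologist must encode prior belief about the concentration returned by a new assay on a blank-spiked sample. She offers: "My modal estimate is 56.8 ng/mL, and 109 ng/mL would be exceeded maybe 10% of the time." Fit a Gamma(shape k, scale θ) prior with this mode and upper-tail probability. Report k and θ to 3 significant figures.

Gamma(k,θ) with k>1 has mode (k−1)θ, so θ = 56.8/(k−1).
Need P(X < 109) = 0.9 with θ tied to k this way. Start at k = 2, θ = 56.8: P(X<109) ≈ 0.572.
Too low — raise k to concentrate. Iterating converges to k ≈ 5.5.
Then θ = 56.8/(5.5−1) ≈ 12.6.

k ≈ 5.5, θ ≈ 12.6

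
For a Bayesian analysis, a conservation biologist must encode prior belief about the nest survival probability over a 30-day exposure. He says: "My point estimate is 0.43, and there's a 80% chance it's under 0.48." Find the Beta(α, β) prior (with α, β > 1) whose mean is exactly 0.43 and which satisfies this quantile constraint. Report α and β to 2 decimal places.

α ≈ 29.68, β ≈ 39.34

With mean 0.43 fixed, write α = 0.43s, β = 0.57s where s = α+β.
Need P(θ < 0.48) = 0.8 under Beta(0.43s, 0.57s). Normal approximation: (q−m)/√(m(1−m)/s) ≈ z_{0.8} = 0.842, so s ≈ 0.43·0.57·(0.842)²/(0.48−0.43)² = 69.4.
At s = 69.4: P(θ<0.48) ≈ 0.801. Adjusting to match 0.8 gives s ≈ 69.02.
So α = 0.43·69.02 ≈ 29.68, β = 0.57·69.02 ≈ 39.34.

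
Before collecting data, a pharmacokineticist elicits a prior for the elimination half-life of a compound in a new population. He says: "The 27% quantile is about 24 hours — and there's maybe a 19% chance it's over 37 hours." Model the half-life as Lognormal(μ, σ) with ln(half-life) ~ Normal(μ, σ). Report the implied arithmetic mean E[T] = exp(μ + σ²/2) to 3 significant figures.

If T ~ Lognormal(μ,σ) then ln T ~ Normal(μ,σ), so the p-quantile of ln T is μ + z_p·σ.
ln(24) = 3.178 and ln(37) = 3.611; z_{0.27} = -0.6128, z_{0.81} = 0.8779.
σ = (3.611 − 3.178)/(0.8779 − (-0.6128)) = 0.290.
μ = 3.178 − (-0.6128)·0.290 = 3.356.
E[T] = exp(μ + σ²/2) = exp(3.356 + 0.0422) = 29.9 hours.

E[T] ≈ 29.9 hours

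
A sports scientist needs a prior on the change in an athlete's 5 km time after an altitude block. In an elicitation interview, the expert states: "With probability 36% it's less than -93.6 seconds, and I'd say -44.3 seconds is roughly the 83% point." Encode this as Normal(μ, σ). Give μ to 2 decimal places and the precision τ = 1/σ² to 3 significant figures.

For Normal(μ,σ), the p-quantile is μ + z_p·σ. Here z_{0.36} = -0.3585, z_{0.83} = 0.9542.
So -93.6 = μ − 0.3585σ and -44.3 = μ + 0.9542σ.
Subtracting: σ = (-44.3 − -93.6)/(0.9542 − (-0.3585)) = 37.56.
Then μ = -93.6 − (-0.3585)·37.56 = -80.14.
Precision τ = 1/σ² = 1/37.56² = 0.000709.

μ = -80.14, τ = 0.000709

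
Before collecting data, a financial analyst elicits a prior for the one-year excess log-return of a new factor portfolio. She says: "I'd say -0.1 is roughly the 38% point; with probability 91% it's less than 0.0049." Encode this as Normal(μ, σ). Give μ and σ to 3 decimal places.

μ = -0.081, σ = 0.064

The p-quantile of Normal(μ,σ) is μ + z_p·σ, with z_{0.38} = -0.3055 and z_{0.91} = 1.341.
Eliminate σ: μ = (z₂·x₁ − z₁·x₂)/(z₂ − z₁) = (1.341·-0.1 − (-0.3055)·0.0049)/1.646 = -0.081.
Then σ = (x₂ − x₁)/(z₂ − z₁) = (0.0049 − -0.1)/1.646 = 0.064.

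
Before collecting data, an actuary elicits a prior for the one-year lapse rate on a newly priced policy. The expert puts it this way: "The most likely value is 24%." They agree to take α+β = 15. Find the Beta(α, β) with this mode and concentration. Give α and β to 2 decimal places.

For α,β > 1 the Beta mode is (α−1)/(α+β−2). With α+β = 15, the mode is (α−1)/13.
Set (α−1)/13 = 0.24 → α = 1 + 0.24·13 = 4.12.
β = 15 − α = 10.88.

α = 4.12, β = 10.88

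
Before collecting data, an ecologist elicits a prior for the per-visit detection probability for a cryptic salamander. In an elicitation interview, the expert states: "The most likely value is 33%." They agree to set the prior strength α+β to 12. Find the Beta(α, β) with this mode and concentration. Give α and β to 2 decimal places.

α = 4.30, β = 7.70

For α,β > 1 the Beta mode is (α−1)/(α+β−2). With α+β = 12, the mode is (α−1)/10.
Set (α−1)/10 = 0.33 → α = 1 + 0.33·10 = 4.30.
β = 12 − α = 7.70.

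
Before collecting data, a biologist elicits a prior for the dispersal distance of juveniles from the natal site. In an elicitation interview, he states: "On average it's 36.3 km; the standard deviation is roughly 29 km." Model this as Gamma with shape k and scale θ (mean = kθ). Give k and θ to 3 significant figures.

k ≈ 1.57, θ ≈ 23.2

For Gamma(k, scale θ): mean = kθ, variance = kθ², so CV = 1/√k.
CV = SD/mean = 29/36.3 = 0.7989, hence k = 1/CV² = 1.57.
Then θ = mean/k = 36.3/1.57 = 23.2.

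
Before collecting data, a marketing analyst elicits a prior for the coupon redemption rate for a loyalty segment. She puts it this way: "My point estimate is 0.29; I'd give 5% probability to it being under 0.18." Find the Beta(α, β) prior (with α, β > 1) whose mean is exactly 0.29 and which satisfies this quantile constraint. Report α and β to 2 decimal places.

α ≈ 11.69, β ≈ 28.63

With mean 0.29 fixed, write α = 0.29s, β = 0.71s where s = α+β.
Need P(θ < 0.18) = 0.05 under Beta(0.29s, 0.71s). Normal approximation: (q−m)/√(m(1−m)/s) ≈ z_{0.05} = -1.64, so s ≈ 0.29·0.71·(-1.64)²/(0.18−0.29)² = 46.0.
At s = 46.0: P(θ<0.18) ≈ 0.039. Adjusting to match 0.05 gives s ≈ 40.32.
So α = 0.29·40.32 ≈ 11.69, β = 0.71·40.32 ≈ 28.63.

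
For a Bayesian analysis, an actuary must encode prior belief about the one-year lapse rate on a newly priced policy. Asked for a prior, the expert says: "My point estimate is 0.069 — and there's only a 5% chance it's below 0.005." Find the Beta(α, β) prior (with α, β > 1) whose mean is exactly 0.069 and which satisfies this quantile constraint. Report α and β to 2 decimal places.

α ≈ 1.13, β ≈ 15.21

With mean 0.069 fixed, write α = 0.069s, β = 0.931s where s = α+β.
Need P(θ < 0.005) = 0.05 under Beta(0.069s, 0.931s). Normal approximation: (q−m)/√(m(1−m)/s) ≈ z_{0.05} = -1.64, so s ≈ 0.069·0.931·(-1.64)²/(0.005−0.069)² = 42.4.
At s = 42.4: P(θ<0.005) ≈ 0.001. Adjusting to match 0.05 gives s ≈ 16.34.
So α = 0.069·16.34 ≈ 1.13, β = 0.931·16.34 ≈ 15.21.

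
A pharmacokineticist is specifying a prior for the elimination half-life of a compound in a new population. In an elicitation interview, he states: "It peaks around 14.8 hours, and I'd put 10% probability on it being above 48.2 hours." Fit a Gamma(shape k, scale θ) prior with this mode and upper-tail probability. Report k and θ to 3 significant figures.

k ≈ 2.35, θ ≈ 10.9

Gamma(k,θ) with k>1 has mode (k−1)θ, so θ = 14.8/(k−1).
Need P(X < 48.2) = 0.9 with θ tied to k this way. Start at k = 2, θ = 14.8: P(X<48.2) ≈ 0.836.
Too low — raise k to concentrate. Iterating converges to k ≈ 2.35.
Then θ = 14.8/(2.35−1) ≈ 10.9.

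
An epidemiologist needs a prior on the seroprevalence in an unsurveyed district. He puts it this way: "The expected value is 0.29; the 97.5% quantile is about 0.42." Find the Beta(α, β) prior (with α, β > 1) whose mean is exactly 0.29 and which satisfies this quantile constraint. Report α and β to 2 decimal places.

α ≈ 14.88, β ≈ 36.44

With mean 0.29 fixed, write α = 0.29s, β = 0.71s where s = α+β.
Need P(θ < 0.42) = 0.975 under Beta(0.29s, 0.71s). Normal approximation: (q−m)/√(m(1−m)/s) ≈ z_{0.975} = 1.96, so s ≈ 0.29·0.71·(1.96)²/(0.42−0.29)² = 46.8.
At s = 46.8: P(θ<0.42) ≈ 0.970. Adjusting to match 0.975 gives s ≈ 51.32.
So α = 0.29·51.32 ≈ 14.88, β = 0.71·51.32 ≈ 36.44.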